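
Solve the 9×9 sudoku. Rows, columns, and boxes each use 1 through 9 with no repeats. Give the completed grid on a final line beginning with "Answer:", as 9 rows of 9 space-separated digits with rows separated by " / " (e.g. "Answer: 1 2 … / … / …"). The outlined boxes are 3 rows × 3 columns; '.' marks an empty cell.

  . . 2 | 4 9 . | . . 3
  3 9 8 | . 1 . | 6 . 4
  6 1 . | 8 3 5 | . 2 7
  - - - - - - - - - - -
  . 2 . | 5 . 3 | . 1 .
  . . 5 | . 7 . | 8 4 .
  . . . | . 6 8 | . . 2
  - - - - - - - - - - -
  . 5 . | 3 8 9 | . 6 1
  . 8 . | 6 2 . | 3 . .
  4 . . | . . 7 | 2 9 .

Step 1. [r7c3∈{7}] r7c3 has the single candidate 7, so r7c3=7.
Step 2. [r5c2∈{3,6}] r5c2 is the only open cell in row 5 admitting 3. So r5c2=3.
Step 3. [r4c3∈{4,6,9}] 6 has one home in box 4: r4c3. So r4c3=6.
Step 4. [r9c4∈{1}] r9c4's peers cover all but 1. So r9c4=1.
Step 5. [r6c4∈{9}] r6c4 has the single candidate 9, so r6c4=9.
Step 6. [r2c8∈{5}] r2c8's peers cover all but 5. So r2c8=5.
Step 7. [r4c9∈{9}] r4c9 is down to just 9. So r4c9=9.
Step 8. [r4c7∈{7}] r4c7's peers cover all but 7 ⇒ r4c7=7.
Step 9. [r1c2∈{7}] r1c2 has the single candidate 7, so r1c2=7.
Step 10. [r5c6∈{1,2}] col 6 places 1 nowhere but r5c6, so r5c6=1.
Step 11. [r8c3∈{1,9}] 9 has one home in col 3: r8c3 ⇒ r8c3=9.
Step 12. [r6c3∈{1,4}] r6c3 is the only open cell in col 3 admitting 1 ⇒ r6c3=1.
Step 13. [r9c9∈{5,8}] row 9 places 8 nowhere but r9c9. So r9c9=8.
Step 14. [r2c6∈{2}] r2c6 has the single candidate 2 ⇒ r2c6=2.
Step 15. [r4c5∈{4}] r4c5's peers cover all but 4, so r4c5=4.
Step 16. [r4c1∈{8}] r4c1 is down to just 8 ⇒ r4c1=8.
Step 17. [r1c6∈{6}] r1c6 has the single candidate 6, so r1c6=6.
Step 18. [r3c3∈{4}] r3c3 has the single candidate 4, so r3c3=4.
Step 19. [r3c7∈{9}] r3c7 is down to just 9 ⇒ r3c7=9.
Step 20. [r1c1∈{5}] nothing but 5 survives at r1c1. So r1c1=5.
Step 21. [r1c7∈{1}] r1c7 has the single candidate 1. So r1c7=1.
Step 22. [r5c4∈{2}] r5c4 has the single candidate 2. So r5c4=2.
Step 23. [r6c2∈{4}] only 4 remains possible at r6c2, so r6c2=4.
Step 24. [r9c3∈{3}] nothing but 3 survives at r9c3 ⇒ r9c3=3.
Step 25. [r7c7∈{4}] r7c7 has the single candidate 4, so r7c7=4.
Step 26. [r9c2∈{6}] r9c2 has the single candidate 6 ⇒ r9c2=6.
Step 27. [r8c6∈{4}] r8c6 has the single candidate 4. So r8c6=4.
Step 28. [r5c9∈{6}] r5c9 has the single candidate 6. So r5c9=6.
Step 29. [r1c8∈{8}] r1c8 is down to just 8 ⇒ r1c8=8.
Step 30. [r5c1∈{9}] r5c1 has the single candidate 9 ⇒ r5c1=9.
Step 31. [r6c1∈{7}] r6c1 has the single candidate 7, so r6c1=7.
Step 32. [r8c1∈{1}] only 1 remains possible at r8c1 ⇒ r8c1=1.
Step 33. [r6c7∈{5}] r6c7 is down to just 5, so r6c7=5.
Step 34. [r9c5∈{5}] r9c5 is down to just 5. So r9c5=5.
Step 35. [r6c8∈{3}] only 3 remains possible at r6c8, so r6c8=3.
Step 36. [r2c4∈{7}] r2c4 has the single candidate 7. So r2c4=7.
Step 37. [r7c1∈{2}] r7c1's peers cover all but 2, so r7c1=2.
Step 38. [r8c9∈{5}] only 5 remains possible at r8c9 ⇒ r8c9=5.
Step 39. [r8c8∈{7}] nothing but 7 survives at r8c8 ⇒ r8c8=7.

Answer: 5 7 2 4 9 6 1 8 3 / 3 9 8 7 1 2 6 5 4 / 6 1 4 8 3 5 9 2 7 / 8 2 6 5 4 3 7 1 9 / 9 3 5 2 7 1 8 4 6 / 7 4 1 9 6 8 5 3 2 / 2 5 7 3 8 9 4 6 1 / 1 8 9 6 2 4 3 7 5 / 4 6 3 1 5 7 2 9 8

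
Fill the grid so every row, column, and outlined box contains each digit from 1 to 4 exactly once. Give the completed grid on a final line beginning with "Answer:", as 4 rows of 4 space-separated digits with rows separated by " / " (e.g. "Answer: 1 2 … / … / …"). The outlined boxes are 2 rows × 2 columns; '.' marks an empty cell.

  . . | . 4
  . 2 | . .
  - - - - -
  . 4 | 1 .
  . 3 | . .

Step 1. [r4c4∈{2}] only 2 remains possible at r4c4. So r4c4=2.
Step 2. [r2c3∈{3}] r2c3 has the single candidate 3, so r2c3=3.
Step 3. [r1c2∈{1}] r1c2 is down to just 1 ⇒ r1c2=1.
Step 4. [r1c3∈{2}] r1c3's peers cover all but 2. So r1c3=2.
Step 5. [r2c1∈{4}] only 4 remains possible at r2c1 ⇒ r2c1=4.
Step 6. [r2c4∈{1}] r2c4 is down to just 1, so r2c4=1.
Step 7. [r1c1∈{3}] r1c1 has the single candidate 3. So r1c1=3.
Step 8. [r4c1∈{1}] r4c1's peers cover all but 1 ⇒ r4c1=1.
Step 9. [r3c1∈{2}] nothing but 2 survives at r3c1 ⇒ r3c1=2.
Step 10. [r4c3∈{4}] nothing but 4 survives at r4c3. So r4c3=4.
Step 11. [r3c4∈{3}] r3c4 is down to just 3 ⇒ r3c4=3.

Answer: 3 1 2 4 / 4 2 3 1 / 2 4 1 3 / 1 3 4 2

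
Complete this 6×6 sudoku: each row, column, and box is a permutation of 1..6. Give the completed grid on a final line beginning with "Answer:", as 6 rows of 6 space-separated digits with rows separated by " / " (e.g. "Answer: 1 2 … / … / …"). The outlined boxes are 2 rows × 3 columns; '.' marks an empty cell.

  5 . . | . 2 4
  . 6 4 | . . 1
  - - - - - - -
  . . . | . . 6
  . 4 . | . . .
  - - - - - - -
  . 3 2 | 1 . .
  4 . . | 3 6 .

Step 1. [r4c6∈{2,3,5}] 3 has one home in col 6: r4c6 ⇒ r4c6=3.
Step 2. [r3c2∈{1,2,5}] r3c2 is the only open cell in col 2 admitting 2 ⇒ r3c2=2.
Step 3. [r2c4∈{5}] r2c4 has the single candidate 5, so r2c4=5.
Step 4. [r4c3∈{1,5,6}] col 3 places 6 nowhere but r4c3 ⇒ r4c3=6.
Step 5. [r3c3∈{1,3,5}] 5 has one home in box 3: r3c3 ⇒ r3c3=5.
Step 6. [r5c6∈{5}] only 5 remains possible at r5c6, so r5c6=5.
Step 7. [r1c2∈{1}] nothing but 1 survives at r1c2 ⇒ r1c2=1.
Step 8. [r4c1∈{1}] r4c1's peers cover all but 1, so r4c1=1.
Step 9. [r3c1∈{3}] nothing but 3 survives at r3c1, so r3c1=3.
Step 10. [r5c5∈{4}] only 4 remains possible at r5c5 ⇒ r5c5=4.
Step 11. [r4c5∈{5}] r4c5's peers cover all but 5. So r4c5=5.
Step 12. [r1c3∈{3}] nothing but 3 survives at r1c3. So r1c3=3.
Step 13. [r6c2∈{5}] nothing but 5 survives at r6c2. So r6c2=5.
Step 14. [r6c3∈{1}] nothing but 1 survives at r6c3 ⇒ r6c3=1.
Step 15. [r2c1∈{2}] r2c1 has the single candidate 2, so r2c1=2.
Step 16. [r2c5∈{3}] nothing but 3 survives at r2c5, so r2c5=3.
Step 17. [r5c1∈{6}] nothing but 6 survives at r5c1, so r5c1=6.
Step 18. [r3c4∈{4}] r3c4 has the single candidate 4 ⇒ r3c4=4.
Step 19. [r4c4∈{2}] only 2 remains possible at r4c4. So r4c4=2.
Step 20. [r3c5∈{1}] r3c5 is down to just 1. So r3c5=1.
Step 21. [r1c4∈{6}] r1c4 is down to just 6, so r1c4=6.
Step 22. [r6c6∈{2}] only 2 remains possible at r6c6, so r6c6=2.

Answer: 5 1 3 6 2 4 / 2 6 4 5 3 1 / 3 2 5 4 1 6 / 1 4 6 2 5 3 / 6 3 2 1 4 5 / 4 5 1 3 6 2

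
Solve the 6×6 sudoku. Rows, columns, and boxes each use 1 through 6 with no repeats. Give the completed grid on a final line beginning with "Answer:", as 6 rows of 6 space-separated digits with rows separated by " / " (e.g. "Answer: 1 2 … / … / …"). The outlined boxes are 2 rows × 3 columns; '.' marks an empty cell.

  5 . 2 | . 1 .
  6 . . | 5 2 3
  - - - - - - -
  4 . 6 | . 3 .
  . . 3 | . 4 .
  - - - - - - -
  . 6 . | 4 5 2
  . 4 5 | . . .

Step 1. [r1c4∈{6}] r1c4 is down to just 6 ⇒ r1c4=6.
Step 2. [r6c1∈{1,2,3}] 2 has one home in row 6: r6c1. So r6c1=2.
Step 3. [r4c1∈{1}] only 1 remains possible at r4c1, so r4c1=1.
Step 4. [r4c6∈{5,6}] across row 4, 6 lands solely at r4c6. So r4c6=6.
Step 5. [r3c6∈{1,5}] col 6 places 5 nowhere but r3c6, so r3c6=5.
Step 6. [r3c4∈{1,2}] in row 3, 1 fits only at r3c4. So r3c4=1.
Step 7. [r4c4∈{2}] only 2 remains possible at r4c4 ⇒ r4c4=2.
Step 8. [r5c3∈{1}] nothing but 1 survives at r5c3 ⇒ r5c3=1.
Step 9. [r6c5∈{6}] r6c5 has the single candidate 6 ⇒ r6c5=6.
Step 10. [r6c4∈{3}] nothing but 3 survives at r6c4. So r6c4=3.
Step 11. [r1c2∈{3}] nothing but 3 survives at r1c2. So r1c2=3.
Step 12. [r2c3∈{4}] nothing but 4 survives at r2c3. So r2c3=4.
Step 13. [r3c2∈{2}] only 2 remains possible at r3c2 ⇒ r3c2=2.
Step 14. [r5c1∈{3}] r5c1 has the single candidate 3, so r5c1=3.
Step 15. [r6c6∈{1}] r6c6 is down to just 1, so r6c6=1.
Step 16. [r1c6∈{4}] only 4 remains possible at r1c6 ⇒ r1c6=4.
Step 17. [r4c2∈{5}] only 5 remains possible at r4c2, so r4c2=5.
Step 18. [r2c2∈{1}] nothing but 1 survives at r2c2, so r2c2=1.

Answer: 5 3 2 6 1 4 / 6 1 4 5 2 3 / 4 2 6 1 3 5 / 1 5 3 2 4 6 / 3 6 1 4 5 2 / 2 4 5 3 6 1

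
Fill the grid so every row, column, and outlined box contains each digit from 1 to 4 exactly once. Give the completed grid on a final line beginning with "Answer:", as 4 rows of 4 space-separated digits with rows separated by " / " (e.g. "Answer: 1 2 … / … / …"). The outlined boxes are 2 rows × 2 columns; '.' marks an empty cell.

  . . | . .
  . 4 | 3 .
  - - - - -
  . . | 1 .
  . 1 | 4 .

Step 1. [r1c3∈{2}] only 2 remains possible at r1c3 ⇒ r1c3=2.
Step 2. [r3c2∈{2,3}] in col 2, 2 fits only at r3c2, so r3c2=2.
Step 3. [r4c1∈{3}] r4c1's peers cover all but 3. So r4c1=3.
Step 4. [r1c1∈{1}] only 1 remains possible at r1c1. So r1c1=1.
Step 5. [r1c2∈{3}] only 3 remains possible at r1c2 ⇒ r1c2=3.
Step 6. [r3c4∈{3}] nothing but 3 survives at r3c4, so r3c4=3.
Step 7. [r2c1∈{2}] r2c1's peers cover all but 2, so r2c1=2.
Step 8. [r3c1∈{4}] nothing but 4 survives at r3c1 ⇒ r3c1=4.
Step 9. [r2c4∈{1}] r2c4's peers cover all but 1, so r2c4=1.
Step 10. [r4c4∈{2}] only 2 remains possible at r4c4. So r4c4=2.
Step 11. [r1c4∈{4}] r1c4's peers cover all but 4, so r1c4=4.

Answer: 1 3 2 4 / 2 4 3 1 / 4 2 1 3 / 3 1 4 2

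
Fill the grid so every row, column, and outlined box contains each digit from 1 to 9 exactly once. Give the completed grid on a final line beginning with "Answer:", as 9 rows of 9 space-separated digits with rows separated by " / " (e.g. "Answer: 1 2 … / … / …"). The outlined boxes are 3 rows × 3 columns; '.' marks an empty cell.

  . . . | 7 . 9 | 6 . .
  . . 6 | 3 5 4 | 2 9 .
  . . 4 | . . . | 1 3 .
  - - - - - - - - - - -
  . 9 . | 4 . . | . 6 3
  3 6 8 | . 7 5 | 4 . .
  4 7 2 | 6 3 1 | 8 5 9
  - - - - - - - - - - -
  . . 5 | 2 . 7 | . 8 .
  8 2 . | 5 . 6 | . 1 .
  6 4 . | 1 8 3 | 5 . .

Step 1. [r9c8∈{2,7}] col 8 places 7 nowhere but r9c8. So r9c8=7.
Step 2. [r3c1∈{2,5,7,9}] row 3 places 9 nowhere but r3c1, so r3c1=9.
Step 3. [r7c1∈{1}] r7c1 has the single candidate 1. So r7c1=1.
Step 4. [r3c9∈{5,7,8}] row 3 places 7 nowhere but r3c9 ⇒ r3c9=7.
Step 5. [r1c9∈{4,5,8}] 5 has one home in col 9: r1c9 ⇒ r1c9=5.
Step 6. [r1c2∈{1,3,8}] across row 1, 8 lands solely at r1c2. So r1c2=8.
Step 7. [r4c5∈{2}] r4c5 has the single candidate 2, so r4c5=2.
Step 8. [r7c2∈{3}] r7c2 is down to just 3, so r7c2=3.
Step 9. [r7c7∈{9}] r7c7 has the single candidate 9. So r7c7=9.
Step 10. [r8c5∈{4,9}] col 5 places 9 nowhere but r8c5, so r8c5=9.
Step 11. [r7c9∈{4,6}] across row 7, 6 lands solely at r7c9 ⇒ r7c9=6.
Step 12. [r3c6∈{2,8}] across row 3, 2 lands solely at r3c6, so r3c6=2.
Step 13. [r4c3∈{1}] nothing but 1 survives at r4c3. So r4c3=1.
Step 14. [r5c9∈{1,2}] 1 has one home in row 5: r5c9. So r5c9=1.
Step 15. [r3c4∈{8}] only 8 remains possible at r3c4, so r3c4=8.
Step 16. [r1c5∈{1}] r1c5 has the single candidate 1 ⇒ r1c5=1.
Step 17. [r4c7∈{7}] nothing but 7 survives at r4c7 ⇒ r4c7=7.
Step 18. [r5c4∈{9}] only 9 remains possible at r5c4, so r5c4=9.
Step 19. [r4c6∈{8}] nothing but 8 survives at r4c6, so r4c6=8.
Step 20. [r4c1∈{5}] r4c1's peers cover all but 5, so r4c1=5.
Step 21. [r5c8∈{2}] r5c8's peers cover all but 2, so r5c8=2.
Step 22. [r2c2∈{1}] r2c2's peers cover all but 1, so r2c2=1.
Step 23. [r3c5∈{6}] r3c5 is down to just 6 ⇒ r3c5=6.
Step 24. [r1c3∈{3}] r1c3 has the single candidate 3. So r1c3=3.
Step 25. [r1c1∈{2}] r1c1's peers cover all but 2, so r1c1=2.
Step 26. [r8c9∈{4}] only 4 remains possible at r8c9 ⇒ r8c9=4.
Step 27. [r9c9∈{2}] r9c9's peers cover all but 2 ⇒ r9c9=2.
Step 28. [r2c1∈{7}] r2c1 has the single candidate 7 ⇒ r2c1=7.
Step 29. [r9c3∈{9}] r9c3 has the single candidate 9 ⇒ r9c3=9.
Step 30. [r8c7∈{3}] nothing but 3 survives at r8c7, so r8c7=3.
Step 31. [r2c9∈{8}] r2c9's peers cover all but 8 ⇒ r2c9=8.
Step 32. [r1c8∈{4}] only 4 remains possible at r1c8. So r1c8=4.
Step 33. [r8c3∈{7}] only 7 remains possible at r8c3, so r8c3=7.
Step 34. [r3c2∈{5}] r3c2 has the single candidate 5. So r3c2=5.
Step 35. [r7c5∈{4}] only 4 remains possible at r7c5, so r7c5=4.

Answer: 2 8 3 7 1 9 6 4 5 / 7 1 6 3 5 4 2 9 8 / 9 5 4 8 6 2 1 3 7 / 5 9 1 4 2 8 7 6 3 / 3 6 8 9 7 5 4 2 1 / 4 7 2 6 3 1 8 5 9 / 1 3 5 2 4 7 9 8 6 / 8 2 7 5 9 6 3 1 4 / 6 4 9 1 8 3 5 7 2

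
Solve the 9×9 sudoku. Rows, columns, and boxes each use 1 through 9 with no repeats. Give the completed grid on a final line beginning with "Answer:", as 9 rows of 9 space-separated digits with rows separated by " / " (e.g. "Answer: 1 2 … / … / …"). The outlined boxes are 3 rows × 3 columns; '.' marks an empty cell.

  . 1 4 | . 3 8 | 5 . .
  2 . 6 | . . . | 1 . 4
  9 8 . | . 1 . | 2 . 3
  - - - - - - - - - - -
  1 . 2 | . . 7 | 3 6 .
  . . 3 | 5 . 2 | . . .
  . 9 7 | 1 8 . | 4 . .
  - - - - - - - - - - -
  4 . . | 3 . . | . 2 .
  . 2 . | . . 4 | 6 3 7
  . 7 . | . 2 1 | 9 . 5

Step 1. [r5c1∈{6,8}] r5c1 is the only open cell in box 4 admitting 8, so r5c1=8.
Step 2. [r8c1∈{5}] nothing but 5 survives at r8c1 ⇒ r8c1=5.
Step 3. [r8c5∈{9}] r8c5 is down to just 9 ⇒ r8c5=9.
Step 4. [r3c8∈{7}] nothing but 7 survives at r3c8 ⇒ r3c8=7.
Step 5. [r4c4∈{4,9}] r4c4 is the only open cell in box 5 admitting 9 ⇒ r4c4=9.
Step 6. [r9c3∈{8}] r9c3's peers cover all but 8, so r9c3=8.
Step 7. [r9c4∈{6}] r9c4 has the single candidate 6 ⇒ r9c4=6.
Step 8. [r7c9∈{1,8}] r7c9 is the only open cell in box 9 admitting 1 ⇒ r7c9=1.
Step 9. [r7c6∈{5}] nothing but 5 survives at r7c6. So r7c6=5.
Step 10. [r1c8∈{9}] r1c8 is down to just 9. So r1c8=9.
Step 11. [r5c5∈{4,6}] 6 has one home in col 5: r5c5, so r5c5=6.
Step 12. [r4c2∈{4,5}] r4c2 is the only open cell in row 4 admitting 5, so r4c2=5.
Step 13. [r2c4∈{7}] r2c4 has the single candidate 7, so r2c4=7.
Step 14. [r4c5∈{4}] nothing but 4 survives at r4c5. So r4c5=4.
Step 15. [r2c2∈{3}] nothing but 3 survives at r2c2. So r2c2=3.
Step 16. [r5c7∈{7}] r5c7 is down to just 7 ⇒ r5c7=7.
Step 17. [r3c3∈{5}] nothing but 5 survives at r3c3. So r3c3=5.
Step 18. [r5c9∈{9}] nothing but 9 survives at r5c9. So r5c9=9.
Step 19. [r2c8∈{8}] r2c8's peers cover all but 8 ⇒ r2c8=8.
Step 20. [r1c9∈{6}] r1c9 is down to just 6. So r1c9=6.
Step 21. [r9c1∈{3}] r9c1 is down to just 3 ⇒ r9c1=3.
Step 22. [r6c9∈{2}] r6c9's peers cover all but 2, so r6c9=2.
Step 23. [r1c1∈{7}] r1c1's peers cover all but 7. So r1c1=7.
Step 24. [r4c9∈{8}] nothing but 8 survives at r4c9 ⇒ r4c9=8.
Step 25. [r6c8∈{5}] r6c8 is down to just 5 ⇒ r6c8=5.
Step 26. [r5c8∈{1}] r5c8 is down to just 1, so r5c8=1.
Step 27. [r5c2∈{4}] only 4 remains possible at r5c2, so r5c2=4.
Step 28. [r7c3∈{9}] r7c3 is down to just 9 ⇒ r7c3=9.
Step 29. [r7c7∈{8}] only 8 remains possible at r7c7 ⇒ r7c7=8.
Step 30. [r8c4∈{8}] only 8 remains possible at r8c4, so r8c4=8.
Step 31. [r9c8∈{4}] only 4 remains possible at r9c8 ⇒ r9c8=4.
Step 32. [r6c1∈{6}] nothing but 6 survives at r6c1, so r6c1=6.
Step 33. [r1c4∈{2}] r1c4 is down to just 2, so r1c4=2.
Step 34. [r2c5∈{5}] r2c5's peers cover all but 5, so r2c5=5.
Step 35. [r3c4∈{4}] nothing but 4 survives at r3c4, so r3c4=4.
Step 36. [r7c2∈{6}] r7c2 has the single candidate 6. So r7c2=6.
Step 37. [r2c6∈{9}] only 9 remains possible at r2c6, so r2c6=9.
Step 38. [r6c6∈{3}] r6c6 has the single candidate 3, so r6c6=3.
Step 39. [r7c5∈{7}] only 7 remains possible at r7c5, so r7c5=7.
Step 40. [r8c3∈{1}] only 1 remains possible at r8c3, so r8c3=1.
Step 41. [r3c6∈{6}] r3c6 is down to just 6. So r3c6=6.

Answer: 7 1 4 2 3 8 5 9 6 / 2 3 6 7 5 9 1 8 4 / 9 8 5 4 1 6 2 7 3 / 1 5 2 9 4 7 3 6 8 / 8 4 3 5 6 2 7 1 9 / 6 9 7 1 8 3 4 5 2 / 4 6 9 3 7 5 8 2 1 / 5 2 1 8 9 4 6 3 7 / 3 7 8 6 2 1 9 4 5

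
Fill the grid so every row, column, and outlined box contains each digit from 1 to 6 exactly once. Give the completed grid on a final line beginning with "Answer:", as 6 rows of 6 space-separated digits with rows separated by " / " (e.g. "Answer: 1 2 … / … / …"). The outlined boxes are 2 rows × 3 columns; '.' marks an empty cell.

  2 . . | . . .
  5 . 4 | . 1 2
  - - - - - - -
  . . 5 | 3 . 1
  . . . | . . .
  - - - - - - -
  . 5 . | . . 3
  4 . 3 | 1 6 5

Step 1. [r3c1∈{6}] only 6 remains possible at r3c1. So r3c1=6.
Step 2. [r2c4∈{6}] r2c4's peers cover all but 6 ⇒ r2c4=6.
Step 3. [r5c3∈{1,2,6}] row 5 places 6 nowhere but r5c3 ⇒ r5c3=6.
Step 4. [r4c3∈{1,2}] col 3 places 2 nowhere but r4c3. So r4c3=2.
Step 5. [r1c6∈{4}] nothing but 4 survives at r1c6. So r1c6=4.
Step 6. [r5c4∈{2,4}] r5c4 is the only open cell in col 4 admitting 2. So r5c4=2.
Step 7. [r4c4∈{4,5}] col 4 places 4 nowhere but r4c4 ⇒ r4c4=4.
Step 8. [r1c5∈{3,5}] in col 5, 3 fits only at r1c5 ⇒ r1c5=3.
Step 9. [r4c1∈{1,3}] r4c1 is the only open cell in col 1 admitting 3 ⇒ r4c1=3.
Step 10. [r1c2∈{1,6}] across row 1, 6 lands solely at r1c2. So r1c2=6.
Step 11. [r4c2∈{1}] r4c2 has the single candidate 1, so r4c2=1.
Step 12. [r5c5∈{4}] only 4 remains possible at r5c5, so r5c5=4.
Step 13. [r3c2∈{4}] nothing but 4 survives at r3c2, so r3c2=4.
Step 14. [r4c6∈{6}] r4c6 has the single candidate 6, so r4c6=6.
Step 15. [r1c4∈{5}] r1c4 has the single candidate 5 ⇒ r1c4=5.
Step 16. [r5c1∈{1}] r5c1's peers cover all but 1 ⇒ r5c1=1.
Step 17. [r2c2∈{3}] r2c2 has the single candidate 3 ⇒ r2c2=3.
Step 18. [r3c5∈{2}] only 2 remains possible at r3c5. So r3c5=2.
Step 19. [r1c3∈{1}] r1c3 is down to just 1, so r1c3=1.
Step 20. [r4c5∈{5}] r4c5 is down to just 5, so r4c5=5.
Step 21. [r6c2∈{2}] only 2 remains possible at r6c2 ⇒ r6c2=2.

Answer: 2 6 1 5 3 4 / 5 3 4 6 1 2 / 6 4 5 3 2 1 / 3 1 2 4 5 6 / 1 5 6 2 4 3 / 4 2 3 1 6 5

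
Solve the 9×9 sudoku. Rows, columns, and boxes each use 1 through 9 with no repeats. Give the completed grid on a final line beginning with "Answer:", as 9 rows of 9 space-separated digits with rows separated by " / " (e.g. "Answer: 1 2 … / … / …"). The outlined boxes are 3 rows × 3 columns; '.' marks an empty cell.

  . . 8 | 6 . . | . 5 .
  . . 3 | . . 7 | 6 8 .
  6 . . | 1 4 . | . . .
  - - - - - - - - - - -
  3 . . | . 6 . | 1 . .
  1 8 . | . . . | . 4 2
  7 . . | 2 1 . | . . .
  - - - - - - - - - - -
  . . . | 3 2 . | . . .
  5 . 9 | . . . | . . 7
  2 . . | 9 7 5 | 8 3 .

Step 1. [r2c2∈{1,2,4,5,9}] 2 has one home in row 2: r2c2 ⇒ r2c2=2.
Step 2. [r3c6∈{2,3,8,9}] row 3 places 8 nowhere but r3c6, so r3c6=8.
Step 3. [r1c2∈{1,4,7,9}] 1 has one home in box 1: r1c2 ⇒ r1c2=1.
Step 4. [r1c7∈{2,3,4,7,9}] r1c7 is the only open cell in row 1 admitting 7, so r1c7=7.
Step 5. [r4c4∈{4,5,7,8}] r4c4 is the only open cell in box 5 admitting 8. So r4c4=8.
Step 6. [r5c3∈{5,6}] r5c3 is the only open cell in row 5 admitting 6. So r5c3=6.
Step 7. [r6c9∈{3,5,6,8,9}] in row 6, 8 fits only at r6c9, so r6c9=8.
Step 8. [r2c9∈{1,4,9}] row 2 places 1 nowhere but r2c9. So r2c9=1.
Step 9. [r1c9∈{3,4,9}] across box 3, 4 lands solely at r1c9. So r1c9=4.
Step 10. [r9c9∈{6}] nothing but 6 survives at r9c9 ⇒ r9c9=6.
Step 11. [r9c2∈{4}] nothing but 4 survives at r9c2. So r9c2=4.
Step 12. [r1c1∈{9}] r1c1 has the single candidate 9 ⇒ r1c1=9.
Step 13. [r8c4∈{4}] r8c4 has the single candidate 4 ⇒ r8c4=4.
Step 14. [r8c7∈{2}] only 2 remains possible at r8c7. So r8c7=2.
Step 15. [r1c5∈{3}] only 3 remains possible at r1c5. So r1c5=3.
Step 16. [r7c7∈{4,5,9}] across row 7, 4 lands solely at r7c7, so r7c7=4.
Step 17. [r4c3∈{2,4,5}] r4c3 is the only open cell in row 4 admitting 2. So r4c3=2.
Step 18. [r2c4∈{5}] only 5 remains possible at r2c4, so r2c4=5.
Step 19. [r3c9∈{3,9}] col 9 places 3 nowhere but r3c9. So r3c9=3.
Step 20. [r3c7∈{9}] only 9 remains possible at r3c7, so r3c7=9.
Step 21. [r7c9∈{5,9}] across row 7, 5 lands solely at r7c9 ⇒ r7c9=5.
Step 22. [r4c9∈{9}] only 9 remains possible at r4c9 ⇒ r4c9=9.
Step 23. [r4c2∈{5}] r4c2's peers cover all but 5, so r4c2=5.
Step 24. [r3c2∈{7}] r3c2's peers cover all but 7, so r3c2=7.
Step 25. [r5c5∈{5,9}] r5c5 is the only open cell in col 5 admitting 5. So r5c5=5.
Step 26. [r8c8∈{1}] only 1 remains possible at r8c8 ⇒ r8c8=1.
Step 27. [r7c6∈{1,6}] 1 has one home in col 6: r7c6. So r7c6=1.
Step 28. [r5c6∈{3,9}] across row 5, 9 lands solely at r5c6. So r5c6=9.
Step 29. [r6c6∈{3,4}] in col 6, 3 fits only at r6c6 ⇒ r6c6=3.
Step 30. [r8c2∈{3,6}] in row 8, 3 fits only at r8c2, so r8c2=3.
Step 31. [r5c7∈{3}] r5c7 is down to just 3 ⇒ r5c7=3.
Step 32. [r2c1∈{4}] r2c1's peers cover all but 4. So r2c1=4.
Step 33. [r3c8∈{2}] r3c8's peers cover all but 2 ⇒ r3c8=2.
Step 34. [r3c3∈{5}] only 5 remains possible at r3c3 ⇒ r3c3=5.
Step 35. [r4c6∈{4}] only 4 remains possible at r4c6. So r4c6=4.
Step 36. [r2c5∈{9}] r2c5 is down to just 9, so r2c5=9.
Step 37. [r9c3∈{1}] only 1 remains possible at r9c3. So r9c3=1.
Step 38. [r5c4∈{7}] nothing but 7 survives at r5c4. So r5c4=7.
Step 39. [r6c7∈{5}] nothing but 5 survives at r6c7. So r6c7=5.
Step 40. [r8c5∈{8}] only 8 remains possible at r8c5, so r8c5=8.
Step 41. [r7c3∈{7}] r7c3's peers cover all but 7, so r7c3=7.
Step 42. [r4c8∈{7}] r4c8's peers cover all but 7. So r4c8=7.
Step 43. [r1c6∈{2}] r1c6 has the single candidate 2. So r1c6=2.
Step 44. [r6c3∈{4}] r6c3 is down to just 4. So r6c3=4.
Step 45. [r7c1∈{8}] r7c1's peers cover all but 8, so r7c1=8.
Step 46. [r7c8∈{9}] r7c8's peers cover all but 9 ⇒ r7c8=9.
Step 47. [r6c8∈{6}] only 6 remains possible at r6c8, so r6c8=6.
Step 48. [r6c2∈{9}] nothing but 9 survives at r6c2. So r6c2=9.
Step 49. [r7c2∈{6}] r7c2 is down to just 6 ⇒ r7c2=6.
Step 50. [r8c6∈{6}] only 6 remains possible at r8c6 ⇒ r8c6=6.

Answer: 9 1 8 6 3 2 7 5 4 / 4 2 3 5 9 7 6 8 1 / 6 7 5 1 4 8 9 2 3 / 3 5 2 8 6 4 1 7 9 / 1 8 6 7 5 9 3 4 2 / 7 9 4 2 1 3 5 6 8 / 8 6 7 3 2 1 4 9 5 / 5 3 9 4 8 6 2 1 7 / 2 4 1 9 7 5 8 3 6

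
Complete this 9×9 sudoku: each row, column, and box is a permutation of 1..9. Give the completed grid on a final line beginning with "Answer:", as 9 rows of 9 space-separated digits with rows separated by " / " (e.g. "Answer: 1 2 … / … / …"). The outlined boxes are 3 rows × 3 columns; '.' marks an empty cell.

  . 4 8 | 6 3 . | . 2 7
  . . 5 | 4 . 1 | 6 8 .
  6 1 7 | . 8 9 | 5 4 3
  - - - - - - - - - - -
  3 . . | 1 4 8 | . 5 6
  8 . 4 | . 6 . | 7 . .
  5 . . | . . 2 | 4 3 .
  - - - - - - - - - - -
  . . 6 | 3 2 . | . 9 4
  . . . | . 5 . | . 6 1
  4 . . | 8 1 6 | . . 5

Step 1. [r6c5∈{7,9}] in col 5, 9 fits only at r6c5, so r6c5=9.
Step 2. [r4c2∈{2,7,9}] 7 has one home in row 4: r4c2, so r4c2=7.
Step 3. [r2c2∈{2,3,9}] in row 2, 3 fits only at r2c2. So r2c2=3.
Step 4. [r8c4∈{7,9}] in col 4, 9 fits only at r8c4 ⇒ r8c4=9.
Step 5. [r2c9∈{9}] only 9 remains possible at r2c9 ⇒ r2c9=9.
Step 6. [r5c2∈{2,9}] in row 5, 9 fits only at r5c2. So r5c2=9.
Step 7. [r9c2∈{2}] only 2 remains possible at r9c2, so r9c2=2.
Step 8. [r8c7∈{2,3,8}] in row 8, 2 fits only at r8c7. So r8c7=2.
Step 9. [r7c6∈{7}] only 7 remains possible at r7c6, so r7c6=7.
Step 10. [r8c3∈{3}] r8c3 has the single candidate 3. So r8c3=3.
Step 11. [r7c2∈{5,8}] row 7 places 5 nowhere but r7c2. So r7c2=5.
Step 12. [r1c6∈{5}] only 5 remains possible at r1c6. So r1c6=5.
Step 13. [r7c1∈{1}] nothing but 1 survives at r7c1. So r7c1=1.
Step 14. [r9c3∈{9}] r9c3 is down to just 9, so r9c3=9.
Step 15. [r6c4∈{7}] only 7 remains possible at r6c4 ⇒ r6c4=7.
Step 16. [r5c8∈{1}] r5c8 has the single candidate 1, so r5c8=1.
Step 17. [r4c3∈{2}] r4c3's peers cover all but 2. So r4c3=2.
Step 18. [r5c6∈{3}] r5c6's peers cover all but 3 ⇒ r5c6=3.
Step 19. [r8c2∈{8}] only 8 remains possible at r8c2 ⇒ r8c2=8.
Step 20. [r6c3∈{1}] only 1 remains possible at r6c3. So r6c3=1.
Step 21. [r6c9∈{8}] r6c9 has the single candidate 8, so r6c9=8.
Step 22. [r1c7∈{1}] only 1 remains possible at r1c7, so r1c7=1.
Step 23. [r9c7∈{3}] r9c7 has the single candidate 3 ⇒ r9c7=3.
Step 24. [r5c4∈{5}] r5c4's peers cover all but 5. So r5c4=5.
Step 25. [r3c4∈{2}] nothing but 2 survives at r3c4, so r3c4=2.
Step 26. [r5c9∈{2}] r5c9's peers cover all but 2, so r5c9=2.
Step 27. [r8c1∈{7}] r8c1 is down to just 7 ⇒ r8c1=7.
Step 28. [r2c5∈{7}] r2c5 is down to just 7 ⇒ r2c5=7.
Step 29. [r8c6∈{4}] only 4 remains possible at r8c6. So r8c6=4.
Step 30. [r7c7∈{8}] only 8 remains possible at r7c7 ⇒ r7c7=8.
Step 31. [r2c1∈{2}] r2c1 has the single candidate 2, so r2c1=2.
Step 32. [r4c7∈{9}] only 9 remains possible at r4c7 ⇒ r4c7=9.
Step 33. [r6c2∈{6}] r6c2's peers cover all but 6 ⇒ r6c2=6.
Step 34. [r9c8∈{7}] r9c8's peers cover all but 7. So r9c8=7.
Step 35. [r1c1∈{9}] only 9 remains possible at r1c1. So r1c1=9.

Answer: 9 4 8 6 3 5 1 2 7 / 2 3 5 4 7 1 6 8 9 / 6 1 7 2 8 9 5 4 3 / 3 7 2 1 4 8 9 5 6 / 8 9 4 5 6 3 7 1 2 / 5 6 1 7 9 2 4 3 8 / 1 5 6 3 2 7 8 9 4 / 7 8 3 9 5 4 2 6 1 / 4 2 9 8 1 6 3 7 5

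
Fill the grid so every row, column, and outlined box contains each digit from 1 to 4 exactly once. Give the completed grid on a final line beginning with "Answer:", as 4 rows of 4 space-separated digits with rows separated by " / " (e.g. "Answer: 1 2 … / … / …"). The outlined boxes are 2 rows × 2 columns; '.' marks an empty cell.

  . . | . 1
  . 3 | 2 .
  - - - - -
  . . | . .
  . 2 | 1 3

Step 1. [r1c2∈{4}] nothing but 4 survives at r1c2, so r1c2=4.
Step 2. [r3c1∈{1,3,4}] 3 has one home in row 3: r3c1. So r3c1=3.
Step 3. [r3c4∈{2,4}] across row 3, 2 lands solely at r3c4. So r3c4=2.
Step 4. [r1c3∈{3}] r1c3 is down to just 3. So r1c3=3.
Step 5. [r3c2∈{1}] nothing but 1 survives at r3c2 ⇒ r3c2=1.
Step 6. [r3c3∈{4}] nothing but 4 survives at r3c3, so r3c3=4.
Step 7. [r1c1∈{2}] r1c1 has the single candidate 2, so r1c1=2.
Step 8. [r2c4∈{4}] r2c4's peers cover all but 4 ⇒ r2c4=4.
Step 9. [r4c1∈{4}] r4c1 is down to just 4 ⇒ r4c1=4.
Step 10. [r2c1∈{1}] only 1 remains possible at r2c1 ⇒ r2c1=1.

Answer: 2 4 3 1 / 1 3 2 4 / 3 1 4 2 / 4 2 1 3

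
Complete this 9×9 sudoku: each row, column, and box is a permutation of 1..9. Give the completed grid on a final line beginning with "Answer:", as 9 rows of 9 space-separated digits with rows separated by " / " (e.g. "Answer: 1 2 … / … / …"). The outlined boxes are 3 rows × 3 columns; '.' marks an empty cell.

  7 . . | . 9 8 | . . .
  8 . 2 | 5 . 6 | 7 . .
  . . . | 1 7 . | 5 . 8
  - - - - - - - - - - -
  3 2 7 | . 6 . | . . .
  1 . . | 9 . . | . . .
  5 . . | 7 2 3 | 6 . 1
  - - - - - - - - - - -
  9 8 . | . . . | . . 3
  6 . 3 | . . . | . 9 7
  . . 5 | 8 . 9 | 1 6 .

Step 1. [r4c4∈{4}] only 4 remains possible at r4c4 ⇒ r4c4=4.
Step 2. [r3c1∈{4}] r3c1's peers cover all but 4 ⇒ r3c1=4.
Step 3. [r5c6∈{5}] only 5 remains possible at r5c6. So r5c6=5.
Step 4. [r2c5∈{3,4}] across box 2, 4 lands solely at r2c5 ⇒ r2c5=4.
Step 5. [r8c4∈{2}] r8c4 has the single candidate 2. So r8c4=2.
Step 6. [r1c9∈{2,4,6}] r1c9 is the only open cell in col 9 admitting 6 ⇒ r1c9=6.
Step 7. [r7c8∈{2,4,5}] box 9 places 5 nowhere but r7c8. So r7c8=5.
Step 8. [r7c7∈{2,4}] row 7 places 2 nowhere but r7c7. So r7c7=2.
Step 9. [r1c8∈{1,2,3,4}] row 1 places 2 nowhere but r1c8. So r1c8=2.
Step 10. [r4c8∈{8}] only 8 remains possible at r4c8 ⇒ r4c8=8.
Step 11. [r6c8∈{4}] only 4 remains possible at r6c8, so r6c8=4.
Step 12. [r3c8∈{3}] r3c8 has the single candidate 3, so r3c8=3.
Step 13. [r7c5∈{1}] r7c5's peers cover all but 1, so r7c5=1.
Step 14. [r7c3∈{4}] nothing but 4 survives at r7c3, so r7c3=4.
Step 15. [r6c2∈{9}] r6c2 is down to just 9 ⇒ r6c2=9.
Step 16. [r1c3∈{1}] r1c3's peers cover all but 1 ⇒ r1c3=1.
Step 17. [r3c2∈{6}] r3c2 is down to just 6, so r3c2=6.
Step 18. [r9c9∈{4}] only 4 remains possible at r9c9 ⇒ r9c9=4.
Step 19. [r5c3∈{6,8}] in row 5, 6 fits only at r5c3. So r5c3=6.
Step 20. [r2c9∈{9}] r2c9 has the single candidate 9. So r2c9=9.
Step 21. [r1c4∈{3}] r1c4 is down to just 3 ⇒ r1c4=3.
Step 22. [r3c3∈{9}] r3c3 has the single candidate 9 ⇒ r3c3=9.
Step 23. [r8c2∈{1}] r8c2 is down to just 1, so r8c2=1.
Step 24. [r9c5∈{3}] r9c5 has the single candidate 3. So r9c5=3.
Step 25. [r1c2∈{5}] nothing but 5 survives at r1c2, so r1c2=5.
Step 26. [r8c7∈{8}] r8c7's peers cover all but 8 ⇒ r8c7=8.
Step 27. [r6c3∈{8}] nothing but 8 survives at r6c3 ⇒ r6c3=8.
Step 28. [r7c6∈{7}] r7c6 has the single candidate 7, so r7c6=7.
Step 29. [r4c7∈{9}] r4c7 has the single candidate 9. So r4c7=9.
Step 30. [r5c8∈{7}] nothing but 7 survives at r5c8. So r5c8=7.
Step 31. [r8c5∈{5}] r8c5 is down to just 5. So r8c5=5.
Step 32. [r9c1∈{2}] nothing but 2 survives at r9c1 ⇒ r9c1=2.
Step 33. [r5c7∈{3}] r5c7 has the single candidate 3 ⇒ r5c7=3.
Step 34. [r7c4∈{6}] only 6 remains possible at r7c4 ⇒ r7c4=6.
Step 35. [r1c7∈{4}] r1c7 is down to just 4 ⇒ r1c7=4.
Step 36. [r5c5∈{8}] nothing but 8 survives at r5c5, so r5c5=8.
Step 37. [r5c2∈{4}] only 4 remains possible at r5c2. So r5c2=4.
Step 38. [r4c6∈{1}] r4c6 has the single candidate 1, so r4c6=1.
Step 39. [r2c2∈{3}] r2c2 has the single candidate 3, so r2c2=3.
Step 40. [r9c2∈{7}] r9c2 is down to just 7. So r9c2=7.
Step 41. [r8c6∈{4}] nothing but 4 survives at r8c6, so r8c6=4.
Step 42. [r4c9∈{5}] r4c9 is down to just 5, so r4c9=5.
Step 43. [r2c8∈{1}] r2c8 has the single candidate 1 ⇒ r2c8=1.
Step 44. [r5c9∈{2}] r5c9's peers cover all but 2, so r5c9=2.
Step 45. [r3c6∈{2}] only 2 remains possible at r3c6 ⇒ r3c6=2.

Answer: 7 5 1 3 9 8 4 2 6 / 8 3 2 5 4 6 7 1 9 / 4 6 9 1 7 2 5 3 8 / 3 2 7 4 6 1 9 8 5 / 1 4 6 9 8 5 3 7 2 / 5 9 8 7 2 3 6 4 1 / 9 8 4 6 1 7 2 5 3 / 6 1 3 2 5 4 8 9 7 / 2 7 5 8 3 9 1 6 4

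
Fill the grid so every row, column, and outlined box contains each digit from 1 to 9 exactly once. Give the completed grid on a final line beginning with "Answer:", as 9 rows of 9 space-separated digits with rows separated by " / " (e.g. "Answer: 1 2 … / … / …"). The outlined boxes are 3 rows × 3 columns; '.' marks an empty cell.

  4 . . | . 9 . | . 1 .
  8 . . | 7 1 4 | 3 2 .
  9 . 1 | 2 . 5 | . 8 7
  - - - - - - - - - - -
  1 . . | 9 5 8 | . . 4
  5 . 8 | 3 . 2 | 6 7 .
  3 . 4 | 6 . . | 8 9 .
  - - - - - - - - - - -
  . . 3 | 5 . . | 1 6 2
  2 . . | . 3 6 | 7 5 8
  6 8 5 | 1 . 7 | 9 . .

Step 1. [r2c3∈{6}] r2c3 is down to just 6 ⇒ r2c3=6.
Step 2. [r6c2∈{2,7}] 2 has one home in row 6: r6c2, so r6c2=2.
Step 3. [r1c7∈{5}] only 5 remains possible at r1c7. So r1c7=5.
Step 4. [r8c4∈{4}] r8c4's peers cover all but 4. So r8c4=4.
Step 5. [r7c2∈{4,7,9}] row 7 places 4 nowhere but r7c2 ⇒ r7c2=4.
Step 6. [r4c3∈{7}] r4c3 is down to just 7. So r4c3=7.
Step 7. [r6c6∈{1}] nothing but 1 survives at r6c6 ⇒ r6c6=1.
Step 8. [r4c8∈{3}] r4c8's peers cover all but 3. So r4c8=3.
Step 9. [r8c2∈{1,9}] across row 8, 1 lands solely at r8c2, so r8c2=1.
Step 10. [r1c6∈{3}] r1c6 has the single candidate 3 ⇒ r1c6=3.
Step 11. [r9c5∈{2}] nothing but 2 survives at r9c5, so r9c5=2.
Step 12. [r6c9∈{5}] nothing but 5 survives at r6c9, so r6c9=5.
Step 13. [r5c9∈{1}] nothing but 1 survives at r5c9. So r5c9=1.
Step 14. [r9c9∈{3}] nothing but 3 survives at r9c9. So r9c9=3.
Step 15. [r3c7∈{4}] r3c7 is down to just 4 ⇒ r3c7=4.
Step 16. [r7c5∈{8}] r7c5 is down to just 8 ⇒ r7c5=8.
Step 17. [r4c2∈{6}] only 6 remains possible at r4c2, so r4c2=6.
Step 18. [r3c2∈{3}] r3c2's peers cover all but 3, so r3c2=3.
Step 19. [r2c2∈{5}] r2c2's peers cover all but 5, so r2c2=5.
Step 20. [r6c5∈{7}] r6c5's peers cover all but 7 ⇒ r6c5=7.
Step 21. [r1c3∈{2}] r1c3 has the single candidate 2 ⇒ r1c3=2.
Step 22. [r9c8∈{4}] nothing but 4 survives at r9c8. So r9c8=4.
Step 23. [r3c5∈{6}] r3c5 has the single candidate 6. So r3c5=6.
Step 24. [r7c1∈{7}] only 7 remains possible at r7c1, so r7c1=7.
Step 25. [r5c2∈{9}] r5c2 is down to just 9. So r5c2=9.
Step 26. [r8c3∈{9}] r8c3 has the single candidate 9. So r8c3=9.
Step 27. [r5c5∈{4}] r5c5 has the single candidate 4, so r5c5=4.
Step 28. [r1c9∈{6}] r1c9's peers cover all but 6. So r1c9=6.
Step 29. [r4c7∈{2}] r4c7's peers cover all but 2 ⇒ r4c7=2.
Step 30. [r7c6∈{9}] r7c6 is down to just 9, so r7c6=9.
Step 31. [r1c4∈{8}] r1c4's peers cover all but 8, so r1c4=8.
Step 32. [r1c2∈{7}] r1c2 is down to just 7. So r1c2=7.
Step 33. [r2c9∈{9}] r2c9 is down to just 9, so r2c9=9.

Answer: 4 7 2 8 9 3 5 1 6 / 8 5 6 7 1 4 3 2 9 / 9 3 1 2 6 5 4 8 7 / 1 6 7 9 5 8 2 3 4 / 5 9 8 3 4 2 6 7 1 / 3 2 4 6 7 1 8 9 5 / 7 4 3 5 8 9 1 6 2 / 2 1 9 4 3 6 7 5 8 / 6 8 5 1 2 7 9 4 3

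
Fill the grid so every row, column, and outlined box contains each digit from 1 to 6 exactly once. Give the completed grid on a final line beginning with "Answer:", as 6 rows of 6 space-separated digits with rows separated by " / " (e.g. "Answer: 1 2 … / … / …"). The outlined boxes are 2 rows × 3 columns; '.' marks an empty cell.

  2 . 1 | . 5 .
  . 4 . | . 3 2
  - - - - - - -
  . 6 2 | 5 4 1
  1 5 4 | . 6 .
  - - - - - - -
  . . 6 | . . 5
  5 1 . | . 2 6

Step 1. [r6c3∈{3}] r6c3 has the single candidate 3 ⇒ r6c3=3.
Step 2. [r5c4∈{1,3,4}] across row 5, 3 lands solely at r5c4. So r5c4=3.
Step 3. [r1c4∈{4,6}] across row 1, 6 lands solely at r1c4, so r1c4=6.
Step 4. [r1c6∈{4}] nothing but 4 survives at r1c6, so r1c6=4.
Step 5. [r3c1∈{3}] r3c1's peers cover all but 3, so r3c1=3.
Step 6. [r5c2∈{2}] r5c2's peers cover all but 2. So r5c2=2.
Step 7. [r5c5∈{1}] r5c5 has the single candidate 1. So r5c5=1.
Step 8. [r5c1∈{4}] nothing but 4 survives at r5c1, so r5c1=4.
Step 9. [r6c4∈{4}] r6c4 is down to just 4, so r6c4=4.
Step 10. [r1c2∈{3}] r1c2 has the single candidate 3. So r1c2=3.
Step 11. [r2c4∈{1}] r2c4 is down to just 1 ⇒ r2c4=1.
Step 12. [r4c4∈{2}] r4c4 is down to just 2 ⇒ r4c4=2.
Step 13. [r4c6∈{3}] r4c6 is down to just 3. So r4c6=3.
Step 14. [r2c3∈{5}] r2c3's peers cover all but 5. So r2c3=5.
Step 15. [r2c1∈{6}] r2c1's peers cover all but 6 ⇒ r2c1=6.

Answer: 2 3 1 6 5 4 / 6 4 5 1 3 2 / 3 6 2 5 4 1 / 1 5 4 2 6 3 / 4 2 6 3 1 5 / 5 1 3 4 2 6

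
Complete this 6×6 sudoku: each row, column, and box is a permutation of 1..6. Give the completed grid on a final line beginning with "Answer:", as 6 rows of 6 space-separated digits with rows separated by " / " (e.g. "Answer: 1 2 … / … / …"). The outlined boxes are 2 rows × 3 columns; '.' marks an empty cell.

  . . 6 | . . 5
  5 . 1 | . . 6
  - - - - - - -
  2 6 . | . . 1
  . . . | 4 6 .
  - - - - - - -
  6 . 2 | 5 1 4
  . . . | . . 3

Step 1. [r3c4∈{3}] r3c4 is down to just 3. So r3c4=3.
Step 2. [r2c4∈{2}] r2c4 is down to just 2. So r2c4=2.
Step 3. [r5c2∈{3}] nothing but 3 survives at r5c2. So r5c2=3.
Step 4. [r2c2∈{4}] only 4 remains possible at r2c2, so r2c2=4.
Step 5. [r4c3∈{3,5}] across col 3, 3 lands solely at r4c3. So r4c3=3.
Step 6. [r4c2∈{1,5}] r4c2 is the only open cell in row 4 admitting 5. So r4c2=5.
Step 7. [r6c1∈{1,4}] 4 has one home in col 1: r6c1. So r6c1=4.
Step 8. [r1c1∈{3}] only 3 remains possible at r1c1 ⇒ r1c1=3.
Step 9. [r1c5∈{4}] nothing but 4 survives at r1c5, so r1c5=4.
Step 10. [r6c2∈{1}] only 1 remains possible at r6c2. So r6c2=1.
Step 11. [r1c2∈{2}] r1c2 is down to just 2. So r1c2=2.
Step 12. [r3c3∈{4}] nothing but 4 survives at r3c3. So r3c3=4.
Step 13. [r6c4∈{6}] r6c4's peers cover all but 6, so r6c4=6.
Step 14. [r4c6∈{2}] only 2 remains possible at r4c6 ⇒ r4c6=2.
Step 15. [r6c5∈{2}] r6c5 has the single candidate 2 ⇒ r6c5=2.
Step 16. [r1c4∈{1}] nothing but 1 survives at r1c4, so r1c4=1.
Step 17. [r3c5∈{5}] r3c5's peers cover all but 5. So r3c5=5.
Step 18. [r6c3∈{5}] nothing but 5 survives at r6c3. So r6c3=5.
Step 19. [r4c1∈{1}] r4c1's peers cover all but 1, so r4c1=1.
Step 20. [r2c5∈{3}] r2c5's peers cover all but 3 ⇒ r2c5=3.

Answer: 3 2 6 1 4 5 / 5 4 1 2 3 6 / 2 6 4 3 5 1 / 1 5 3 4 6 2 / 6 3 2 5 1 4 / 4 1 5 6 2 3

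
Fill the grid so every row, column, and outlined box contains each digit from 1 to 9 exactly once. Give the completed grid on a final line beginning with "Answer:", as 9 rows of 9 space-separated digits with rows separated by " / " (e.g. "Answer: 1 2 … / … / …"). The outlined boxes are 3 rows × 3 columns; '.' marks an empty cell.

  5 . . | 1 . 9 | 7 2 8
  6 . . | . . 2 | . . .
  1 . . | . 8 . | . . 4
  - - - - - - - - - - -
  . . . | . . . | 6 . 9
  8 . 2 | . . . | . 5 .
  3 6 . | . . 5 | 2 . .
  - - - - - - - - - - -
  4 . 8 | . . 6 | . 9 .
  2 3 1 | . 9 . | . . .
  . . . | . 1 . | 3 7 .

Step 1. [r4c1∈{7}] only 7 remains possible at r4c1 ⇒ r4c1=7.
Step 2. [r1c2∈{4}] r1c2's peers cover all but 4, so r1c2=4.
Step 3. [r7c2∈{5,7}] r7c2 is the only open cell in box 7 admitting 7 ⇒ r7c2=7.
Step 4. [r8c7∈{4,5,8}] r8c7 is the only open cell in col 7 admitting 8 ⇒ r8c7=8.
Step 5. [r5c7∈{1,4}] r5c7 is the only open cell in col 7 admitting 4, so r5c7=4.
Step 6. [r1c3∈{3}] only 3 remains possible at r1c3. So r1c3=3.
Step 7. [r3c8∈{3,6}] across box 3, 6 lands solely at r3c8. So r3c8=6.
Step 8. [r5c4∈{3,6,7,9}] col 4 places 6 nowhere but r5c4 ⇒ r5c4=6.
Step 9. [r5c2∈{1,9}] row 5 places 9 nowhere but r5c2 ⇒ r5c2=9.
Step 10. [r9c2∈{5}] nothing but 5 survives at r9c2, so r9c2=5.
Step 11. [r6c4∈{4,7,8,9}] 9 has one home in row 6: r6c4, so r6c4=9.
Step 12. [r4c2∈{1}] r4c2 has the single candidate 1 ⇒ r4c2=1.
Step 13. [r5c6∈{1,3,7}] 1 has one home in col 6: r5c6 ⇒ r5c6=1.
Step 14. [r6c8∈{1,8}] across row 6, 8 lands solely at r6c8 ⇒ r6c8=8.
Step 15. [r4c8∈{3}] nothing but 3 survives at r4c8. So r4c8=3.
Step 16. [r3c6∈{3,7}] col 6 places 3 nowhere but r3c6. So r3c6=3.
Step 17. [r7c4∈{2,3,5}] r7c4 is the only open cell in col 4 admitting 3 ⇒ r7c4=3.
Step 18. [r6c9∈{1,7}] 1 has one home in row 6: r6c9 ⇒ r6c9=1.
Step 19. [r6c5∈{4,7}] row 6 places 7 nowhere but r6c5 ⇒ r6c5=7.
Step 20. [r9c3∈{6,9}] col 3 places 6 nowhere but r9c3. So r9c3=6.
Step 21. [r9c9∈{2}] only 2 remains possible at r9c9. So r9c9=2.
Step 22. [r7c9∈{5}] nothing but 5 survives at r7c9 ⇒ r7c9=5.
Step 23. [r2c5∈{4,5}] in col 5, 5 fits only at r2c5. So r2c5=5.
Step 24. [r2c4∈{4,7}] r2c4 is the only open cell in row 2 admitting 4 ⇒ r2c4=4.
Step 25. [r4c5∈{2,4}] r4c5 is the only open cell in col 5 admitting 4. So r4c5=4.
Step 26. [r2c3∈{7,9}] across row 2, 7 lands solely at r2c3, so r2c3=7.
Step 27. [r9c4∈{8}] r9c4 has the single candidate 8 ⇒ r9c4=8.
Step 28. [r2c7∈{1,9}] 9 has one home in row 2: r2c7. So r2c7=9.
Step 29. [r8c6∈{4,7}] col 6 places 7 nowhere but r8c6 ⇒ r8c6=7.
Step 30. [r5c5∈{3}] r5c5 is down to just 3, so r5c5=3.
Step 31. [r3c7∈{5}] only 5 remains possible at r3c7. So r3c7=5.
Step 32. [r3c3∈{9}] nothing but 9 survives at r3c3. So r3c3=9.
Step 33. [r2c8∈{1}] r2c8 is down to just 1. So r2c8=1.
Step 34. [r3c4∈{7}] r3c4 has the single candidate 7. So r3c4=7.
Step 35. [r3c2∈{2}] r3c2 has the single candidate 2. So r3c2=2.
Step 36. [r7c5∈{2}] nothing but 2 survives at r7c5, so r7c5=2.
Step 37. [r4c6∈{8}] r4c6 is down to just 8 ⇒ r4c6=8.
Step 38. [r9c1∈{9}] r9c1 has the single candidate 9. So r9c1=9.
Step 39. [r8c9∈{6}] only 6 remains possible at r8c9 ⇒ r8c9=6.
Step 40. [r4c4∈{2}] r4c4 has the single candidate 2. So r4c4=2.
Step 41. [r7c7∈{1}] nothing but 1 survives at r7c7 ⇒ r7c7=1.
Step 42. [r8c8∈{4}] r8c8's peers cover all but 4. So r8c8=4.
Step 43. [r2c2∈{8}] r2c2's peers cover all but 8 ⇒ r2c2=8.
Step 44. [r9c6∈{4}] r9c6 has the single candidate 4 ⇒ r9c6=4.
Step 45. [r5c9∈{7}] r5c9's peers cover all but 7 ⇒ r5c9=7.
Step 46. [r2c9∈{3}] nothing but 3 survives at r2c9, so r2c9=3.
Step 47. [r6c3∈{4}] r6c3 is down to just 4 ⇒ r6c3=4.
Step 48. [r1c5∈{6}] r1c5 is down to just 6 ⇒ r1c5=6.
Step 49. [r4c3∈{5}] r4c3 is down to just 5, so r4c3=5.
Step 50. [r8c4∈{5}] only 5 remains possible at r8c4 ⇒ r8c4=5.

Answer: 5 4 3 1 6 9 7 2 8 / 6 8 7 4 5 2 9 1 3 / 1 2 9 7 8 3 5 6 4 / 7 1 5 2 4 8 6 3 9 / 8 9 2 6 3 1 4 5 7 / 3 6 4 9 7 5 2 8 1 / 4 7 8 3 2 6 1 9 5 / 2 3 1 5 9 7 8 4 6 / 9 5 6 8 1 4 3 7 2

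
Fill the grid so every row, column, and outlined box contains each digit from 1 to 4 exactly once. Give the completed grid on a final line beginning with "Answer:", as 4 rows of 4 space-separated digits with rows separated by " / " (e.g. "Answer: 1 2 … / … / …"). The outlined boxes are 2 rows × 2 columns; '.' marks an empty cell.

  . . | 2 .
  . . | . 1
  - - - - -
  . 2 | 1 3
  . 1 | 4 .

Step 1. [r4c1∈{3}] r4c1 has the single candidate 3. So r4c1=3.
Step 2. [r3c1∈{4}] r3c1 is down to just 4. So r3c1=4.
Step 3. [r2c2∈{3,4}] 4 has one home in row 2: r2c2. So r2c2=4.
Step 4. [r1c1∈{1}] r1c1 is down to just 1 ⇒ r1c1=1.
Step 5. [r1c2∈{3}] r1c2 has the single candidate 3. So r1c2=3.
Step 6. [r2c1∈{2}] r2c1's peers cover all but 2, so r2c1=2.
Step 7. [r1c4∈{4}] nothing but 4 survives at r1c4 ⇒ r1c4=4.
Step 8. [r2c3∈{3}] nothing but 3 survives at r2c3. So r2c3=3.
Step 9. [r4c4∈{2}] only 2 remains possible at r4c4 ⇒ r4c4=2.

Answer: 1 3 2 4 / 2 4 3 1 / 4 2 1 3 / 3 1 4 2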